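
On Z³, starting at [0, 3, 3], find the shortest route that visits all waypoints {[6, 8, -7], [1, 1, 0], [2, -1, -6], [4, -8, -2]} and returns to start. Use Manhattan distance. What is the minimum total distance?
68
(one optimal route: (0, 3, 3) → (6, 8, -7) → (2, -1, -6) → (4, -8, -2) → (1, 1, 0) → (0, 3, 3))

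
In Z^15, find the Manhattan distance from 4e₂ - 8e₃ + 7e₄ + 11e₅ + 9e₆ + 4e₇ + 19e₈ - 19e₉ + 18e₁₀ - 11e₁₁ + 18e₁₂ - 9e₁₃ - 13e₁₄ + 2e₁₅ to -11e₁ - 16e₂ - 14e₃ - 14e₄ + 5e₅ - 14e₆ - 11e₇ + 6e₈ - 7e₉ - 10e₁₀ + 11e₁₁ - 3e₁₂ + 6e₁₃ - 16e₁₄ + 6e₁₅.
220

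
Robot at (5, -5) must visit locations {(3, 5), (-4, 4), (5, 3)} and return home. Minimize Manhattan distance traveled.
38
(one optimal route: (5, -5) → (3, 5) → (-4, 4) → (5, 3) → (5, -5))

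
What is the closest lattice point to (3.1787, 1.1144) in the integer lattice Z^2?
(3, 1)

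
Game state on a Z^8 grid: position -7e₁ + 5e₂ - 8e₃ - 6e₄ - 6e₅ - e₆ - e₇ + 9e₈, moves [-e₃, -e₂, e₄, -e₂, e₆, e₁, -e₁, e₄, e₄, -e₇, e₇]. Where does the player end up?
(-7, 3, -9, -3, -6, 0, -1, 9)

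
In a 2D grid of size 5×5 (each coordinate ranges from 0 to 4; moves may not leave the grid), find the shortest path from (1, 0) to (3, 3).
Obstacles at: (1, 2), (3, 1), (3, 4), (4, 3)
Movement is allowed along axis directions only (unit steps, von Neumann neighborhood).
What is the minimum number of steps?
5
(one shortest path: (1, 0) → (2, 0) → (2, 1) → (2, 2) → (3, 2) → (3, 3))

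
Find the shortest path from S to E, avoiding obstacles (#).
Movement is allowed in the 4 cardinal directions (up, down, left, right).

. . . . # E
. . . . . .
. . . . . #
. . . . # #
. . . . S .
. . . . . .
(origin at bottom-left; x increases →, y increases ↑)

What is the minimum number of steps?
7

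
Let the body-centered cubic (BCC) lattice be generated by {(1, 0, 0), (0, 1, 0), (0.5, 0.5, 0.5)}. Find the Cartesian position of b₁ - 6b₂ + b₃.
(1.5, -5.5, 0.5)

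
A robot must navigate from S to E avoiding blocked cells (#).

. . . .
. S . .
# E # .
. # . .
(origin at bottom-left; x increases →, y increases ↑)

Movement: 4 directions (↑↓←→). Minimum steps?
1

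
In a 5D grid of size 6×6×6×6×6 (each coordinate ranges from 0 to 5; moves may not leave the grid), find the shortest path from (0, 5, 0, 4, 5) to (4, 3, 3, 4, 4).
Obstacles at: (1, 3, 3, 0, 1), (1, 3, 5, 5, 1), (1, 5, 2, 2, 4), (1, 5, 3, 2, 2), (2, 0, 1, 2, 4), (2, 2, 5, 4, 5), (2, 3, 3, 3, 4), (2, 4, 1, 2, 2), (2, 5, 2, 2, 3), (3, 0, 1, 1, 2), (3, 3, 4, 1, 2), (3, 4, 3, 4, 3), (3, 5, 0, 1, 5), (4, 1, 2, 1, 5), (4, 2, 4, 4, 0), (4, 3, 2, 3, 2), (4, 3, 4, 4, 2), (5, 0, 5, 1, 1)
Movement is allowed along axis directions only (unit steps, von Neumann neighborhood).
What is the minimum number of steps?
10
(one shortest path: (0, 5, 0, 4, 5) → (1, 5, 0, 4, 5) → (2, 5, 0, 4, 5) → (3, 5, 0, 4, 5) → (4, 5, 0, 4, 5) → (4, 4, 0, 4, 5) → (4, 3, 0, 4, 5) → (4, 3, 1, 4, 5) → (4, 3, 2, 4, 5) → (4, 3, 3, 4, 5) → (4, 3, 3, 4, 4))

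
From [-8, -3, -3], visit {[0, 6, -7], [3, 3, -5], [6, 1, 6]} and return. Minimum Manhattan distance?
72
(one optimal route: (-8, -3, -3) → (0, 6, -7) → (3, 3, -5) → (6, 1, 6) → (-8, -3, -3))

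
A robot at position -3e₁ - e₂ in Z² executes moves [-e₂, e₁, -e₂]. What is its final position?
(-2, -3)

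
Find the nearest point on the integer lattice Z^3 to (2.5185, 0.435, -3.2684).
(3, 0, -3)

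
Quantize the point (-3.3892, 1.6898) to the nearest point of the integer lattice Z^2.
(-3, 2)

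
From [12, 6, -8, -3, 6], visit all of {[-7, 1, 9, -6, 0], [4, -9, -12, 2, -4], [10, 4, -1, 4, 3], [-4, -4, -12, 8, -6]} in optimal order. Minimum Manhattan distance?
130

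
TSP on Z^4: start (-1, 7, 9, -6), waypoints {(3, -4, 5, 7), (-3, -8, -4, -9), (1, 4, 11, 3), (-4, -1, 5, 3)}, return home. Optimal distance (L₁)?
112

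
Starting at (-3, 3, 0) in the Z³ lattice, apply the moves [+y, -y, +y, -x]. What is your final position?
(-4, 4, 0)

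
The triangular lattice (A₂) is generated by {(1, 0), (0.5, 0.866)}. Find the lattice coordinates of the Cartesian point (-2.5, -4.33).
-5b₂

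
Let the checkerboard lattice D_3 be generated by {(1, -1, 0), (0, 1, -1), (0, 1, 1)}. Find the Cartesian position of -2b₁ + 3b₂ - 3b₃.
(-2, 2, -6)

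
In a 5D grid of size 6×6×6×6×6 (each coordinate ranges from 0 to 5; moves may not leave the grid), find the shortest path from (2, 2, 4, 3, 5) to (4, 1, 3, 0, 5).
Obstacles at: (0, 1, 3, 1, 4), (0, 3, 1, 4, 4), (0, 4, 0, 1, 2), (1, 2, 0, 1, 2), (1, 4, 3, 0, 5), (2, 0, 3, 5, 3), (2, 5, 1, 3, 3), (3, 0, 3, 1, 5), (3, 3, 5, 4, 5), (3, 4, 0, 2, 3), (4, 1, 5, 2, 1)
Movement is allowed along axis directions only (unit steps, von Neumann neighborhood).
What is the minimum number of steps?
7
(one shortest path: (2, 2, 4, 3, 5) → (3, 2, 4, 3, 5) → (4, 2, 4, 3, 5) → (4, 1, 4, 3, 5) → (4, 1, 3, 3, 5) → (4, 1, 3, 2, 5) → (4, 1, 3, 1, 5) → (4, 1, 3, 0, 5))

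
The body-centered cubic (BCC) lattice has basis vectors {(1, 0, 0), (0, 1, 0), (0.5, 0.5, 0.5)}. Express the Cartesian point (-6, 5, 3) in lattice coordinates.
-9b₁ + 2b₂ + 6b₃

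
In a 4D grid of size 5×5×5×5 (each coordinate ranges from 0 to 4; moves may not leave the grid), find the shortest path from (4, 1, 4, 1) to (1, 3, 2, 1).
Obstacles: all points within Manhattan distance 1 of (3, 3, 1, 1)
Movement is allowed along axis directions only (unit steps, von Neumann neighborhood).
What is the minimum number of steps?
7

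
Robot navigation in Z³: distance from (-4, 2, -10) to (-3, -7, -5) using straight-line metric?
10.3441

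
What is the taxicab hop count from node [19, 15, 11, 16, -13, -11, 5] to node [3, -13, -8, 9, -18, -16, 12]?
87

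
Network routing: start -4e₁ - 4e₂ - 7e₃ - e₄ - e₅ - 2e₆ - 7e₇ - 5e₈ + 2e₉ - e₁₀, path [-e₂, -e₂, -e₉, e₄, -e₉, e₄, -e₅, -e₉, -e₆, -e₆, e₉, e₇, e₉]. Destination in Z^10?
(-4, -6, -7, 1, -2, -4, -6, -5, 1, -1)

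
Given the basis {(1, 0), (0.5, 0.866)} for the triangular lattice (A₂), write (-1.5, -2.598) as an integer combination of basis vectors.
-3b₂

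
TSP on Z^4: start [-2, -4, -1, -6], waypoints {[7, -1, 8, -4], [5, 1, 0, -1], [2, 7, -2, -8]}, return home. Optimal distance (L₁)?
74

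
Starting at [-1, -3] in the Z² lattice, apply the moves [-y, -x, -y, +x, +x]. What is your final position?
(0, -5)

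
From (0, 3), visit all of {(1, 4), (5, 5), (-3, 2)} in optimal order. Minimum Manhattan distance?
15
(one optimal route: (0, 3) → (-3, 2) → (1, 4) → (5, 5))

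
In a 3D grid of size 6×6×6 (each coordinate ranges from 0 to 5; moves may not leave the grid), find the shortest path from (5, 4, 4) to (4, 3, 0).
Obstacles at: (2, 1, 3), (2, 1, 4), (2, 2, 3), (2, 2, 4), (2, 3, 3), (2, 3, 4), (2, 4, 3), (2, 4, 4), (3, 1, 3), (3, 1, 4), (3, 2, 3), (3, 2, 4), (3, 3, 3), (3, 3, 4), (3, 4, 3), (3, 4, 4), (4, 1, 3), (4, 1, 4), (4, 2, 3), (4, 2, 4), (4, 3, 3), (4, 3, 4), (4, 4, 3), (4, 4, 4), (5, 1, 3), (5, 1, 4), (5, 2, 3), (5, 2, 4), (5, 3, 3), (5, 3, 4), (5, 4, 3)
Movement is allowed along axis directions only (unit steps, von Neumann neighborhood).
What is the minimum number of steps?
8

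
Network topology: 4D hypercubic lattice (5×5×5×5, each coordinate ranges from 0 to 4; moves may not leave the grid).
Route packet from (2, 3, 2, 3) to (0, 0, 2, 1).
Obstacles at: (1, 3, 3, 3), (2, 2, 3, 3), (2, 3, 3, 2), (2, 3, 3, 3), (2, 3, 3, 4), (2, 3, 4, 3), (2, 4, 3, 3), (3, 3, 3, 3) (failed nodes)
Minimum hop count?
7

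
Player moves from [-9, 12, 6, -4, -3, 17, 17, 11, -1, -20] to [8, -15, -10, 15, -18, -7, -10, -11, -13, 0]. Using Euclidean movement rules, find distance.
64.7534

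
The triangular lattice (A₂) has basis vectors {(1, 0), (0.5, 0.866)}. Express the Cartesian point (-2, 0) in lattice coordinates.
-2b₁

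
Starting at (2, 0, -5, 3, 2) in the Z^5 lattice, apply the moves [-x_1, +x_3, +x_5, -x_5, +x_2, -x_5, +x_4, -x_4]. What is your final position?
(1, 1, -4, 3, 1)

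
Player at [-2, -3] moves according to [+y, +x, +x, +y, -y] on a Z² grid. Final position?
(0, -2)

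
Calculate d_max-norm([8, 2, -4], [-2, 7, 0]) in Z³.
10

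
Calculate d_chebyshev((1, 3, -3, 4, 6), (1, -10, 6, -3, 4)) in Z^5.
13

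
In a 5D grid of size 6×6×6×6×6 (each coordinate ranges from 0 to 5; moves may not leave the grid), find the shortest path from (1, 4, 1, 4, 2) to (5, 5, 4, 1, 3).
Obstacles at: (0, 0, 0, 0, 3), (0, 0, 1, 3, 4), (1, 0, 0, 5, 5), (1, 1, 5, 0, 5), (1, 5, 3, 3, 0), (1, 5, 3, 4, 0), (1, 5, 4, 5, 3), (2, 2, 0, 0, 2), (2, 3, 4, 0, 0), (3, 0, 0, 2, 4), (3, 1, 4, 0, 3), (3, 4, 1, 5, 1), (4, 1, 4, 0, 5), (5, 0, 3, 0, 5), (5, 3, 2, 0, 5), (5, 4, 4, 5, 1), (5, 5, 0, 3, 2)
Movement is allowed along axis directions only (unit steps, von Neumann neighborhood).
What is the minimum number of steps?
12
(one shortest path: (1, 4, 1, 4, 2) → (2, 4, 1, 4, 2) → (3, 4, 1, 4, 2) → (4, 4, 1, 4, 2) → (5, 4, 1, 4, 2) → (5, 5, 1, 4, 2) → (5, 5, 2, 4, 2) → (5, 5, 3, 4, 2) → (5, 5, 4, 4, 2) → (5, 5, 4, 3, 2) → (5, 5, 4, 2, 2) → (5, 5, 4, 1, 2) → (5, 5, 4, 1, 3))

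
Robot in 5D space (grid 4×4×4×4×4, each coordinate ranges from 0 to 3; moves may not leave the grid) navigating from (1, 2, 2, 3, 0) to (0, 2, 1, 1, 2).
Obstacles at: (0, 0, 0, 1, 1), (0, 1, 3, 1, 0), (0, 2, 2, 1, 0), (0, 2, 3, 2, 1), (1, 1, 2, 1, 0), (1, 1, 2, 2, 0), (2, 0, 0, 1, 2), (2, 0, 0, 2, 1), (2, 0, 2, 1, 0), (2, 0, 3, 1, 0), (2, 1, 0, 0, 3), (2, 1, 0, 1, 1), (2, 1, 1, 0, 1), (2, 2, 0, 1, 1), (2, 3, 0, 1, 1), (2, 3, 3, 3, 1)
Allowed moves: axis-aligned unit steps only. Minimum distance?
6
(one shortest path: (1, 2, 2, 3, 0) → (0, 2, 2, 3, 0) → (0, 2, 1, 3, 0) → (0, 2, 1, 2, 0) → (0, 2, 1, 1, 0) → (0, 2, 1, 1, 1) → (0, 2, 1, 1, 2))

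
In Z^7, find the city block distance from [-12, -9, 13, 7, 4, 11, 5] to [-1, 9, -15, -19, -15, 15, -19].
130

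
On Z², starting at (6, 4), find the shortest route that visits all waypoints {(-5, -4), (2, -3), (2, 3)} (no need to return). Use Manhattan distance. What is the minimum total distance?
19
(one optimal route: (6, 4) → (2, 3) → (2, -3) → (-5, -4))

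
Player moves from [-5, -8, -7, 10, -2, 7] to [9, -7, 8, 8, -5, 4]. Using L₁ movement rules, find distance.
38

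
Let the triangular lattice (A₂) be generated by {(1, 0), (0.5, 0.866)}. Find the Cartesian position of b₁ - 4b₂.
(-1, -3.464)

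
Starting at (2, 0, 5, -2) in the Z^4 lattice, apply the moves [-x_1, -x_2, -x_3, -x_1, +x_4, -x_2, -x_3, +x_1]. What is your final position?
(1, -2, 3, -1)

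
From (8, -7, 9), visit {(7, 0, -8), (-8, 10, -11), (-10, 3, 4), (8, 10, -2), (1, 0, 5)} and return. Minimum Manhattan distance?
124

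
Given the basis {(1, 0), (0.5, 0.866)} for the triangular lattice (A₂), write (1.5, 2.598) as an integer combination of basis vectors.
3b₂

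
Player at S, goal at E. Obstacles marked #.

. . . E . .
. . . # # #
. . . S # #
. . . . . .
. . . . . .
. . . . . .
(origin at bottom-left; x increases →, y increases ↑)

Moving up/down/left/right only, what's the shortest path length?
4
(one shortest path: (3, 3) → (2, 3) → (2, 4) → (2, 5) → (3, 5))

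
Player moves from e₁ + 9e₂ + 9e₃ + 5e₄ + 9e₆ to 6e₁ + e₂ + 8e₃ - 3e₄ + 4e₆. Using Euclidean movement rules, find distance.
13.3791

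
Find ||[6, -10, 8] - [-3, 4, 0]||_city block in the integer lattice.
31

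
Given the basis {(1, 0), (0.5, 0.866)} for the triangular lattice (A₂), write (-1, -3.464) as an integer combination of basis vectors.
b₁ - 4b₂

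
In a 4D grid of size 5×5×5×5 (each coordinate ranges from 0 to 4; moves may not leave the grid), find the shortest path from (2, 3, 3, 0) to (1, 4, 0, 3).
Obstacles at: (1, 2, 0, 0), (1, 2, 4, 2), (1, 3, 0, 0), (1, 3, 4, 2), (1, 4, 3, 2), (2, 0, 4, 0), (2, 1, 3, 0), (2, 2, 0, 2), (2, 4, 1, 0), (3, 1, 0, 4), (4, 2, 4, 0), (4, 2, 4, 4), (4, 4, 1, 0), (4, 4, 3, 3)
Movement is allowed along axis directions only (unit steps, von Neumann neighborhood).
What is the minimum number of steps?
8
(one shortest path: (2, 3, 3, 0) → (1, 3, 3, 0) → (1, 4, 3, 0) → (1, 4, 2, 0) → (1, 4, 1, 0) → (1, 4, 0, 0) → (1, 4, 0, 1) → (1, 4, 0, 2) → (1, 4, 0, 3))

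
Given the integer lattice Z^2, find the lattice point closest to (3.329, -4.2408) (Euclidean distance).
(3, -4)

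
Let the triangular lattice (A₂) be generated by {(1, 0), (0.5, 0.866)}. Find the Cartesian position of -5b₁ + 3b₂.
(-3.5, 2.598)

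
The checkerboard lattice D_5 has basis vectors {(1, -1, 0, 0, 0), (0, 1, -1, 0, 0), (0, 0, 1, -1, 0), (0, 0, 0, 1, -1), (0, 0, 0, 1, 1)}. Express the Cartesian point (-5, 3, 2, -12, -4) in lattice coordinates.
-5b₁ - 2b₂ - 4b₄ - 8b₅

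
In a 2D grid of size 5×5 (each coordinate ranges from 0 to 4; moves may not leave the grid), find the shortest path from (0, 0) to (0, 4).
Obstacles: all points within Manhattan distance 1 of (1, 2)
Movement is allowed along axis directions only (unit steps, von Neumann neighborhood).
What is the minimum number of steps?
10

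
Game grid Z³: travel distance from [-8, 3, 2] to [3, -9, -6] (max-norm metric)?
12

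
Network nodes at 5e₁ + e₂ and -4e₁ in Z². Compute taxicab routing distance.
10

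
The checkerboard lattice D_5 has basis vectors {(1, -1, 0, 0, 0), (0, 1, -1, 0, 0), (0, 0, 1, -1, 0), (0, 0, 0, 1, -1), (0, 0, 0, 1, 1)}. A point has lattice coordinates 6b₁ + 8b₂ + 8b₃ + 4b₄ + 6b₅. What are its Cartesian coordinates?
(6, 2, 0, 2, 2)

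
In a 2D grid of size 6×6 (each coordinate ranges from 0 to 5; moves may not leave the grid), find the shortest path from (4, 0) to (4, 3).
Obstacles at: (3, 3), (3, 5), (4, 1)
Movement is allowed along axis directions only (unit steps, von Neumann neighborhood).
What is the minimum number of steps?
5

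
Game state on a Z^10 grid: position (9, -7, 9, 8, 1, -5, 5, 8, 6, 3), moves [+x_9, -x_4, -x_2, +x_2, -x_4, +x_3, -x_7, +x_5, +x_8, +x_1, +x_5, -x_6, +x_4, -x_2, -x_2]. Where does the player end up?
(10, -9, 10, 7, 3, -6, 4, 9, 7, 3)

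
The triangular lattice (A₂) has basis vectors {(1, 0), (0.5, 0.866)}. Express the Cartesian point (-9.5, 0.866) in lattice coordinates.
-10b₁ + b₂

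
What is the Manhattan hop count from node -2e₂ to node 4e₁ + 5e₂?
11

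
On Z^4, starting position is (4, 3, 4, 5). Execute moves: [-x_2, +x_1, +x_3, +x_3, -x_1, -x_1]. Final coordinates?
(3, 2, 6, 5)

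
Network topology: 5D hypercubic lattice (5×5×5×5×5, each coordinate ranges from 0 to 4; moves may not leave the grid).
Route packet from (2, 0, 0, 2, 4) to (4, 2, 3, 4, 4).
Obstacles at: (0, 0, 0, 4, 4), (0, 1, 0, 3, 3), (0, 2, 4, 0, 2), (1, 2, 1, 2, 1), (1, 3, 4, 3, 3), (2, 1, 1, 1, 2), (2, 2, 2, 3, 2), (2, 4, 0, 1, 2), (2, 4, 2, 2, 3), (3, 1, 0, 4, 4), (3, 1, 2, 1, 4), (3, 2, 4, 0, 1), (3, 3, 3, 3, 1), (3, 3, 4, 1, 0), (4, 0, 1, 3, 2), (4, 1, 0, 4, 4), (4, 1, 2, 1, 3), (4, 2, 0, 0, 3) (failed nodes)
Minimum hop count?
9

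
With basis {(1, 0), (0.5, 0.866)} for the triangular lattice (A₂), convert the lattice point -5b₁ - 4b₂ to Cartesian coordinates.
(-7, -3.464)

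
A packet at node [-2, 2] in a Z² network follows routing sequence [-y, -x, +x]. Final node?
(-2, 1)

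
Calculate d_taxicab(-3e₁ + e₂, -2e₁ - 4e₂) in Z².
6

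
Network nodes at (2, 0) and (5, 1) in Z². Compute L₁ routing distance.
4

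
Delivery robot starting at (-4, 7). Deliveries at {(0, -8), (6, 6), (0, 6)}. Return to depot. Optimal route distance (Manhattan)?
50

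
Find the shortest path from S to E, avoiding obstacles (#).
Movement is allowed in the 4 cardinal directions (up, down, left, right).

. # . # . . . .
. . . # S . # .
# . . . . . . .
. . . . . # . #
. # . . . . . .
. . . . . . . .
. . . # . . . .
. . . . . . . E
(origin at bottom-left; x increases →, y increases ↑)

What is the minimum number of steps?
9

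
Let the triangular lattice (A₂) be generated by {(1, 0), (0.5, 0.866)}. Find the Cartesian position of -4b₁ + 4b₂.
(-2, 3.464)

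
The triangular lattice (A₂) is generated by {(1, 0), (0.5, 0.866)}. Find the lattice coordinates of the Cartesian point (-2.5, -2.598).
-b₁ - 3b₂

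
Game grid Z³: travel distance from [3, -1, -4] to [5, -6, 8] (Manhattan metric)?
19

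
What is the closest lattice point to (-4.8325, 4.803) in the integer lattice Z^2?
(-5, 5)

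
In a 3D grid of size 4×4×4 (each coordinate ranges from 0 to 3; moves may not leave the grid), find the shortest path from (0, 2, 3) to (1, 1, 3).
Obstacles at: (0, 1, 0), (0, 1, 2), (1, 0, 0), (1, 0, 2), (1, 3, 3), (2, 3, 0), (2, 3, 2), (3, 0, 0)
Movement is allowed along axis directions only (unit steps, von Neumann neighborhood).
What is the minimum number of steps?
2
(one shortest path: (0, 2, 3) → (1, 2, 3) → (1, 1, 3))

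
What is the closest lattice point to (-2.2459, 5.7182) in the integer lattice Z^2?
(-2, 6)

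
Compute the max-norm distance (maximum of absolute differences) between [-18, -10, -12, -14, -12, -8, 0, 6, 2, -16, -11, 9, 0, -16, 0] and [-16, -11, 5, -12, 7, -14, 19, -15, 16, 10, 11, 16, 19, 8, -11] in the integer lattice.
26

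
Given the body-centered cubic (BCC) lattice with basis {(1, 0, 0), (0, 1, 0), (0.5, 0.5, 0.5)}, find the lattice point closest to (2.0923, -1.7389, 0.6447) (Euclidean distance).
(2, -2, 1)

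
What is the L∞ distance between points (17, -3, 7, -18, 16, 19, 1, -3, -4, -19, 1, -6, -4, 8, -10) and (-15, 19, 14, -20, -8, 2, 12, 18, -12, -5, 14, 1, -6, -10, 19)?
32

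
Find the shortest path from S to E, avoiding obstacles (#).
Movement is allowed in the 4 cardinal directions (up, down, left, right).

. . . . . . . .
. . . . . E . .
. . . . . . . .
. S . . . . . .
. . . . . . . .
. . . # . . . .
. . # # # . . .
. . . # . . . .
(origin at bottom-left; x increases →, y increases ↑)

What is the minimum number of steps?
6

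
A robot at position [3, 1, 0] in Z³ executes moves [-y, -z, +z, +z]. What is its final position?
(3, 0, 1)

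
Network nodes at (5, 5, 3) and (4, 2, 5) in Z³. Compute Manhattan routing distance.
6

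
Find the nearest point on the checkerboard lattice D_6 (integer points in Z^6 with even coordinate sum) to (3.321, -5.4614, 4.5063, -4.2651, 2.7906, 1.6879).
(3, -5, 5, -4, 3, 2)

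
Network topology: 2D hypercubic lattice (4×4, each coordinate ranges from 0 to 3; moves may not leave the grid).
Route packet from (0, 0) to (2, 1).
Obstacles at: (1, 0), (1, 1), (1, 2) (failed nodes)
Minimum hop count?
7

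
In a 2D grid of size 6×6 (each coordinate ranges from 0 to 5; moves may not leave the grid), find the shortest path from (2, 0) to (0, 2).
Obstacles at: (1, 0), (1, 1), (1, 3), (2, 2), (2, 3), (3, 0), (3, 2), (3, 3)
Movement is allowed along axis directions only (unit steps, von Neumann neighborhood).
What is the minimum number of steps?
12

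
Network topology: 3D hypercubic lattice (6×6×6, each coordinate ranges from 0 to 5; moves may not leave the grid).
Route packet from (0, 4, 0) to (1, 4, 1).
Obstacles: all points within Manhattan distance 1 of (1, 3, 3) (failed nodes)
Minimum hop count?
2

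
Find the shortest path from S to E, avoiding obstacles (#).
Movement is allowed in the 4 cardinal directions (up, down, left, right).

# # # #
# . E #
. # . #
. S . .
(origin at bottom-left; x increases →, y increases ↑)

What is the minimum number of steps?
3
(one shortest path: (1, 0) → (2, 0) → (2, 1) → (2, 2))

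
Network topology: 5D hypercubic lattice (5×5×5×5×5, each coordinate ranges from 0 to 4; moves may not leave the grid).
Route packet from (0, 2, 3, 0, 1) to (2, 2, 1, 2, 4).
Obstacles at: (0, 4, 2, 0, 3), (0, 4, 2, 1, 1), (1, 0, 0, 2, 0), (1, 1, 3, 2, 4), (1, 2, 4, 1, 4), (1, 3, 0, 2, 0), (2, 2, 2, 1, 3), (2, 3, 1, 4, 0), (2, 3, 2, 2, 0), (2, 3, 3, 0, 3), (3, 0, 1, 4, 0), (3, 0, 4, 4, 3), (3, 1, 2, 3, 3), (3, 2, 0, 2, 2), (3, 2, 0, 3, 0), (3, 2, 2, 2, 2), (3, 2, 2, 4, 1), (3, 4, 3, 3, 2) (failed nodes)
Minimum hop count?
9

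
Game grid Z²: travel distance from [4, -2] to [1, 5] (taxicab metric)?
10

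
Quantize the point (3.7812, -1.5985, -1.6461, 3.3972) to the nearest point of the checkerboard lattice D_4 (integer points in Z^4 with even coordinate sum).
(4, -1, -2, 3)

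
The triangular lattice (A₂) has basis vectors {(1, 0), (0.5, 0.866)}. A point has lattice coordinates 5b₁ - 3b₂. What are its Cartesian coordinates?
(3.5, -2.598)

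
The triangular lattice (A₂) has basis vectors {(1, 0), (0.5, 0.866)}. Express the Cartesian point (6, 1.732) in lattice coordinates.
5b₁ + 2b₂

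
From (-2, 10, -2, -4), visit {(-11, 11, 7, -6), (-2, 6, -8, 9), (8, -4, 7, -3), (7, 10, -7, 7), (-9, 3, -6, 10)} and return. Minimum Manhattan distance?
158
(one optimal route: (-2, 10, -2, -4) → (-11, 11, 7, -6) → (8, -4, 7, -3) → (7, 10, -7, 7) → (-2, 6, -8, 9) → (-9, 3, -6, 10) → (-2, 10, -2, -4))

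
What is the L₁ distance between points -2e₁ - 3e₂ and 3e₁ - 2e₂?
6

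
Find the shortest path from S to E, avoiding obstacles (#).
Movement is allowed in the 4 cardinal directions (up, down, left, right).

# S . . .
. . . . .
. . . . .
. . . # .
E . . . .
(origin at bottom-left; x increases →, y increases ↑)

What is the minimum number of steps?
5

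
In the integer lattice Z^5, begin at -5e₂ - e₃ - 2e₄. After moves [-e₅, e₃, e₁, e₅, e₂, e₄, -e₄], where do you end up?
(1, -4, 0, -2, 0)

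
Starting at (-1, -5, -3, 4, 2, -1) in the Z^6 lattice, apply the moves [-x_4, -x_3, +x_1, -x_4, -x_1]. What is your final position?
(-1, -5, -4, 2, 2, -1)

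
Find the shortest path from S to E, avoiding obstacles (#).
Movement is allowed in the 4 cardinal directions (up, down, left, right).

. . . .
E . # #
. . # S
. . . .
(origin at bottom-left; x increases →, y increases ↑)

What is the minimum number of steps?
6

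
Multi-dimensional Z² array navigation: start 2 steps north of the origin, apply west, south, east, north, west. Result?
(-1, 2)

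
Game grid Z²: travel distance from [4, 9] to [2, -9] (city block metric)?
20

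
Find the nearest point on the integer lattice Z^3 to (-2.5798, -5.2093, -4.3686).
(-3, -5, -4)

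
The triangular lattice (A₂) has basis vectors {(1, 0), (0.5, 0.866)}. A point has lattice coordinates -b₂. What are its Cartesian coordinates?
(-0.5, -0.866)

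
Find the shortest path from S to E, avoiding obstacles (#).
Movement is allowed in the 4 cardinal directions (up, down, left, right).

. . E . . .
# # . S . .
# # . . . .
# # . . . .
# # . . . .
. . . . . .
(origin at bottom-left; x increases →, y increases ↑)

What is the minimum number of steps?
2
(one shortest path: (3, 4) → (2, 4) → (2, 5))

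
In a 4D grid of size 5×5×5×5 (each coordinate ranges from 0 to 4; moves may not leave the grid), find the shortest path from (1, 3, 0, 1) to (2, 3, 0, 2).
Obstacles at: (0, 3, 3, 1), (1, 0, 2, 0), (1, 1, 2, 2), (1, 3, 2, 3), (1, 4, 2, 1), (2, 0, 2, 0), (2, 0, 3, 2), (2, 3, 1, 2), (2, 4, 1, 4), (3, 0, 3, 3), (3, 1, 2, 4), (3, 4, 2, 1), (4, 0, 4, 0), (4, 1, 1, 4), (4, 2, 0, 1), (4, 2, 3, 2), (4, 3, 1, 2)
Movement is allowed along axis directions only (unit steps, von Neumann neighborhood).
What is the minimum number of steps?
2
(one shortest path: (1, 3, 0, 1) → (2, 3, 0, 1) → (2, 3, 0, 2))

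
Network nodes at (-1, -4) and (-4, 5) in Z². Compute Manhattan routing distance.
12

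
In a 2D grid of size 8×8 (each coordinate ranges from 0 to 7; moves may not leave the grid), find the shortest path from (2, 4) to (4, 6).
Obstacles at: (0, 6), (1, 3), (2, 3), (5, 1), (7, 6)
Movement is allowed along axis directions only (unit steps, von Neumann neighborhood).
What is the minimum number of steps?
4
(one shortest path: (2, 4) → (3, 4) → (4, 4) → (4, 5) → (4, 6))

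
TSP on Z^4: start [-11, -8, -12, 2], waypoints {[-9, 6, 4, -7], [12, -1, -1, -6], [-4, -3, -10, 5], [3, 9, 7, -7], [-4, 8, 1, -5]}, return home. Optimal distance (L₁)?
152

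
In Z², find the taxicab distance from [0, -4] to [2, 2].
8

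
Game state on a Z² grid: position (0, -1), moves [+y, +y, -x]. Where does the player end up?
(-1, 1)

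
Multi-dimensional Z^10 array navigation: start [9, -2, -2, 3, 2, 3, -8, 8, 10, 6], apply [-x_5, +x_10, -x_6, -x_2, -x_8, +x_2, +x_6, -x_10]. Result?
(9, -2, -2, 3, 1, 3, -8, 7, 10, 6)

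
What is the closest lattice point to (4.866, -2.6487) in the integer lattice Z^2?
(5, -3)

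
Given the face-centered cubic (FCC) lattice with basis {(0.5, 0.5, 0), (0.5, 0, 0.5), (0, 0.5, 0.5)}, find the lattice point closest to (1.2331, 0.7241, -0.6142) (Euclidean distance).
(1, 0.5, -0.5)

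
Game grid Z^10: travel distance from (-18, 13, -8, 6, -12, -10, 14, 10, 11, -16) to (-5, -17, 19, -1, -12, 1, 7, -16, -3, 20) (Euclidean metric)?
64.6916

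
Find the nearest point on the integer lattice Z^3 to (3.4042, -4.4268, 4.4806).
(3, -4, 4)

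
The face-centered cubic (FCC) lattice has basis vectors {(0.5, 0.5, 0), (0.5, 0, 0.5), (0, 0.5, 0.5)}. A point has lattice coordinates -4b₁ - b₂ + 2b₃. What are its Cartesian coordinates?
(-2.5, -1, 0.5)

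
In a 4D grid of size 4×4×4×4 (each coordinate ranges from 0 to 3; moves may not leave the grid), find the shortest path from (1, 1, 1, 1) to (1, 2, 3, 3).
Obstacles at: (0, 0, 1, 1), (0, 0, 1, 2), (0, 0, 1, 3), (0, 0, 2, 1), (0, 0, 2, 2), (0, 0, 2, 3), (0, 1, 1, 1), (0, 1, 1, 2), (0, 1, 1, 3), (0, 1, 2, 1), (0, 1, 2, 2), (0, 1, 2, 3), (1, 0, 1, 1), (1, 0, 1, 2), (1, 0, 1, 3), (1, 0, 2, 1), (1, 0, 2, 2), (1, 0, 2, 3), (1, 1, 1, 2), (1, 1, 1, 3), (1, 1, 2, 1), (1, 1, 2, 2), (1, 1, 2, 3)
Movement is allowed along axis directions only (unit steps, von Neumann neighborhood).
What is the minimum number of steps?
5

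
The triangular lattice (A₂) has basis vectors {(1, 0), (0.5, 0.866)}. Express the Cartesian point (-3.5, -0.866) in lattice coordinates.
-3b₁ - b₂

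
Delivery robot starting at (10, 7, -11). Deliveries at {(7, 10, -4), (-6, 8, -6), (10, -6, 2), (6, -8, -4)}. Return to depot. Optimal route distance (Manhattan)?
96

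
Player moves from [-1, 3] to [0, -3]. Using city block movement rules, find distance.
7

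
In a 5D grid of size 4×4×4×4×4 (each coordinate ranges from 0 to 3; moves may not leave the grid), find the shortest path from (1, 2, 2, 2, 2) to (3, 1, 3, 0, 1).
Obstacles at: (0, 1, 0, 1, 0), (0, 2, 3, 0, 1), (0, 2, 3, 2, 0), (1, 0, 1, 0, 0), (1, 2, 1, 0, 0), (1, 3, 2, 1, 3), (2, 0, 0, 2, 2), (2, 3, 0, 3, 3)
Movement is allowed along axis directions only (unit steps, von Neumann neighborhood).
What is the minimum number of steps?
7
(one shortest path: (1, 2, 2, 2, 2) → (2, 2, 2, 2, 2) → (3, 2, 2, 2, 2) → (3, 1, 2, 2, 2) → (3, 1, 3, 2, 2) → (3, 1, 3, 1, 2) → (3, 1, 3, 0, 2) → (3, 1, 3, 0, 1))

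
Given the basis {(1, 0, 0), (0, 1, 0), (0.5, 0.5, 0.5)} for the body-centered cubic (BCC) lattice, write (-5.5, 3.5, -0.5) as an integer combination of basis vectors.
-5b₁ + 4b₂ - b₃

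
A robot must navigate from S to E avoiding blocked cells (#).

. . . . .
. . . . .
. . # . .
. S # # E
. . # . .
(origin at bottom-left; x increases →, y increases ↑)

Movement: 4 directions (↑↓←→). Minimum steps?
7
(one shortest path: (1, 1) → (1, 2) → (1, 3) → (2, 3) → (3, 3) → (4, 3) → (4, 2) → (4, 1))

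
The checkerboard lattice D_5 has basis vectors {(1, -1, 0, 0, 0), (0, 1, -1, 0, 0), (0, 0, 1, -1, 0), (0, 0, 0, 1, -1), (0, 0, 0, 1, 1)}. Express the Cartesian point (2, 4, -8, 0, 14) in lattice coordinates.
2b₁ + 6b₂ - 2b₃ - 8b₄ + 6b₅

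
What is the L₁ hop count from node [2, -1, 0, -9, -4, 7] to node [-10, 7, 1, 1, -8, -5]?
47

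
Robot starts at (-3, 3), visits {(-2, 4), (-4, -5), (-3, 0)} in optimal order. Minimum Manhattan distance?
13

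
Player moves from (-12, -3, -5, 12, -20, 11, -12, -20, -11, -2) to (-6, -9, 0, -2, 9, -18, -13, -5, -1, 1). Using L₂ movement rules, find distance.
48.0625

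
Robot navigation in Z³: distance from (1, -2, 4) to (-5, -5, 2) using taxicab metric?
11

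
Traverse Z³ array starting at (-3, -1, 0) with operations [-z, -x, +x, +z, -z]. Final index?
(-3, -1, -1)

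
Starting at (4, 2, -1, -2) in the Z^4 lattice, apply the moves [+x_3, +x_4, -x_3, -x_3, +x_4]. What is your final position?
(4, 2, -2, 0)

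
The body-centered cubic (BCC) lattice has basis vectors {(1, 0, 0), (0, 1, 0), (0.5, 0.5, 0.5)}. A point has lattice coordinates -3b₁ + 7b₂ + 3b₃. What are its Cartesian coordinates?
(-1.5, 8.5, 1.5)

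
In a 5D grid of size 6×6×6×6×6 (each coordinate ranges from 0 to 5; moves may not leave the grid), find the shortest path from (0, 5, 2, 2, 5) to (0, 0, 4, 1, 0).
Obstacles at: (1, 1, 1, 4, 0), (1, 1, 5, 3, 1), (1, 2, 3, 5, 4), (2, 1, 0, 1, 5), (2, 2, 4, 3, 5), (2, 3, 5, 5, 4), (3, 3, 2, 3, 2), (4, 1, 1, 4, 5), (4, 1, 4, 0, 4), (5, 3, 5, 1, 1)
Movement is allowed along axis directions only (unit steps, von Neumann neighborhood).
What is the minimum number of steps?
13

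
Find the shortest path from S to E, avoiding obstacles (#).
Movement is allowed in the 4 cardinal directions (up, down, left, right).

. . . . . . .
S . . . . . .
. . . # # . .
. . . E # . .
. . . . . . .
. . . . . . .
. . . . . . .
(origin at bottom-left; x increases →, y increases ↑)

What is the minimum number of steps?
5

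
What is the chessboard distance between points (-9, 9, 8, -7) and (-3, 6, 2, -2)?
6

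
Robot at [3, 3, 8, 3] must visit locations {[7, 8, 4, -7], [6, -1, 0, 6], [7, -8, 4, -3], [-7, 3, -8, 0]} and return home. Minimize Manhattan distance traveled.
124
(one optimal route: (3, 3, 8, 3) → (7, 8, 4, -7) → (7, -8, 4, -3) → (6, -1, 0, 6) → (-7, 3, -8, 0) → (3, 3, 8, 3))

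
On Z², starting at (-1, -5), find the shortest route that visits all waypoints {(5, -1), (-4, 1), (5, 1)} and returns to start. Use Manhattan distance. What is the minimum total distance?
30
(one optimal route: (-1, -5) → (5, -1) → (5, 1) → (-4, 1) → (-1, -5))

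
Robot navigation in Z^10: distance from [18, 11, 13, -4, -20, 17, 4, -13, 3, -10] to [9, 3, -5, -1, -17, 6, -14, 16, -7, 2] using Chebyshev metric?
29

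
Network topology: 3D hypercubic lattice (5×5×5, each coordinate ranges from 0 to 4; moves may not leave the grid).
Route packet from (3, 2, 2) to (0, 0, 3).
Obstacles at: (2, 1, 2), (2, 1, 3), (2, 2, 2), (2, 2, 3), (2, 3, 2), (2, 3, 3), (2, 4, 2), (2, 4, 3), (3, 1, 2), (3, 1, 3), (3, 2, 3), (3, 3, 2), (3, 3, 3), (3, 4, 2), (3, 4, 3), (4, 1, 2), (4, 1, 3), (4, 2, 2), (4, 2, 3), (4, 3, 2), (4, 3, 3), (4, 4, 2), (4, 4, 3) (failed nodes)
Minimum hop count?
8
(one shortest path: (3, 2, 2) → (3, 2, 1) → (2, 2, 1) → (1, 2, 1) → (0, 2, 1) → (0, 1, 1) → (0, 0, 1) → (0, 0, 2) → (0, 0, 3))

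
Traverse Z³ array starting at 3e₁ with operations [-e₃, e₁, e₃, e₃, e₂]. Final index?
(4, 1, 1)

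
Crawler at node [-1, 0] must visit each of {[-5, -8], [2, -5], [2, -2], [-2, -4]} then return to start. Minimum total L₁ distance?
30
(one optimal route: (-1, 0) → (2, -2) → (2, -5) → (-5, -8) → (-2, -4) → (-1, 0))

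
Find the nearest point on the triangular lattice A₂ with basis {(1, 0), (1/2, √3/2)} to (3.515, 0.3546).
(3.5, 0.866)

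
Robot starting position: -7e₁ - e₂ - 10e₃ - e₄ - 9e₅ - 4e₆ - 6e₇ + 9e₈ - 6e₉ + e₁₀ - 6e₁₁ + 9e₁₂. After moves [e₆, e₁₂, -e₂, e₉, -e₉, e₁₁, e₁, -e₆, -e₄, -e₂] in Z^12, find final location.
(-6, -3, -10, -2, -9, -4, -6, 9, -6, 1, -5, 10)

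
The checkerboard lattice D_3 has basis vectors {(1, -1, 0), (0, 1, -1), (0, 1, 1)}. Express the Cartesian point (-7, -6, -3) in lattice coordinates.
-7b₁ - 5b₂ - 8b₃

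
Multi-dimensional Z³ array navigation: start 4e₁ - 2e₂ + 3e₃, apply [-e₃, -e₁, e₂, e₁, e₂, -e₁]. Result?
(3, 0, 2)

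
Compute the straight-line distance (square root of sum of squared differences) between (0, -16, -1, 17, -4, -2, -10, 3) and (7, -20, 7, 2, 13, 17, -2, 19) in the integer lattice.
36.3868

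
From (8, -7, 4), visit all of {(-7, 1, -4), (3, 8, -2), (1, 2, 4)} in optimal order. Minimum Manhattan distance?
49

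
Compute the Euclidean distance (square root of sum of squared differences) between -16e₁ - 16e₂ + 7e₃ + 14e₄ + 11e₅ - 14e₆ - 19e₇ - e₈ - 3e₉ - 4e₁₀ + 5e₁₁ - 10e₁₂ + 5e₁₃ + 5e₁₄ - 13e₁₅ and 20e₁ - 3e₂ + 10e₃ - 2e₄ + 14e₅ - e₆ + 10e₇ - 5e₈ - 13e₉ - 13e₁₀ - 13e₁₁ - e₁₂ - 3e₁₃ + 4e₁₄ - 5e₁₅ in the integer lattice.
58.9915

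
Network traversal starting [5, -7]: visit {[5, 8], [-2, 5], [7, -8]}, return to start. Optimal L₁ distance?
50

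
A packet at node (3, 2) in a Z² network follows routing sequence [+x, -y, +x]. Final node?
(5, 1)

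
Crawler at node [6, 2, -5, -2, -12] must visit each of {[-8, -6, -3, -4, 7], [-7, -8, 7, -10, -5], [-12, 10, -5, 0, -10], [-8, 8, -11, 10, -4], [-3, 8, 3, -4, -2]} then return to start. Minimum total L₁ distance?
202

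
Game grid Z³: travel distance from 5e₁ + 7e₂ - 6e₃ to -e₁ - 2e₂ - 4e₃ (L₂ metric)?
11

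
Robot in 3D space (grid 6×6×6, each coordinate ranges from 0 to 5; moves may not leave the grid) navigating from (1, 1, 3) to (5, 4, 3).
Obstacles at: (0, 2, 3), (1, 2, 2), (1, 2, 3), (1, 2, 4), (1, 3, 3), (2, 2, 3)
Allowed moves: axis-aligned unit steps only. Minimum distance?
7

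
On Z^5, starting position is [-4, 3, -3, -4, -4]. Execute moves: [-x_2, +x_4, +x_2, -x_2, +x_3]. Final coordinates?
(-4, 2, -2, -3, -4)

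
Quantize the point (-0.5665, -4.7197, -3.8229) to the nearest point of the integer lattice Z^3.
(-1, -5, -4)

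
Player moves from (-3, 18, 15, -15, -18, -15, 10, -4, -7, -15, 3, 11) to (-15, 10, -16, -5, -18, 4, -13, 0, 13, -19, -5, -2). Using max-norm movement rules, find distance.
31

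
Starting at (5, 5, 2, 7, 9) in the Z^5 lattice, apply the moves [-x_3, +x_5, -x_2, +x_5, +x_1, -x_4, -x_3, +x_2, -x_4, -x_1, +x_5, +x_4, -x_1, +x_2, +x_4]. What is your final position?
(4, 6, 0, 7, 12)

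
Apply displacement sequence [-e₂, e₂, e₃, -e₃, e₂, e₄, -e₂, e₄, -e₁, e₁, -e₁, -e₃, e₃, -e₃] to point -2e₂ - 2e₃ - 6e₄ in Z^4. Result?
(-1, -2, -3, -4)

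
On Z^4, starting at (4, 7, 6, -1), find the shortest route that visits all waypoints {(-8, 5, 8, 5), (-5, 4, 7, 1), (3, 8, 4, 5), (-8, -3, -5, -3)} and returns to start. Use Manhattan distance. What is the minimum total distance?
98
(one optimal route: (4, 7, 6, -1) → (-5, 4, 7, 1) → (-8, -3, -5, -3) → (-8, 5, 8, 5) → (3, 8, 4, 5) → (4, 7, 6, -1))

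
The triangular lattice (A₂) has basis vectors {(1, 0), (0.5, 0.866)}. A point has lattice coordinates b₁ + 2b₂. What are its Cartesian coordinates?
(2, 1.732)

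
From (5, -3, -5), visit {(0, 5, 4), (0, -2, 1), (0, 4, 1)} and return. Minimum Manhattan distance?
44
(one optimal route: (5, -3, -5) → (0, 5, 4) → (0, 4, 1) → (0, -2, 1) → (5, -3, -5))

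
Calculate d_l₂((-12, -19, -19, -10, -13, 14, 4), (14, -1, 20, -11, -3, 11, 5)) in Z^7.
51.303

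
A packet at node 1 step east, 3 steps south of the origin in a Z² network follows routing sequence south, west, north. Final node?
(0, -3)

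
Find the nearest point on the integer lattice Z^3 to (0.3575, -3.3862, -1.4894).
(0, -3, -1)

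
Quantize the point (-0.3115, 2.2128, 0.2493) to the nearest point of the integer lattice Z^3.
(0, 2, 0)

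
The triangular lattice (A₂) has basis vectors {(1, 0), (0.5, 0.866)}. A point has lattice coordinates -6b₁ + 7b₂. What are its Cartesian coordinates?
(-2.5, 6.062)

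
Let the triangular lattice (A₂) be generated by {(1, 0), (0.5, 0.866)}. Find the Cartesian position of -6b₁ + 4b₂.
(-4, 3.464)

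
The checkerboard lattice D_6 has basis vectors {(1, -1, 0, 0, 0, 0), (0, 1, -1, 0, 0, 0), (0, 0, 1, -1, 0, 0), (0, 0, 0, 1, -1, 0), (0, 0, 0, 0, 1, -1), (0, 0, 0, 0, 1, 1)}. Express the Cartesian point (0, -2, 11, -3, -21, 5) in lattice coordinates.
-2b₂ + 9b₃ + 6b₄ - 10b₅ - 5b₆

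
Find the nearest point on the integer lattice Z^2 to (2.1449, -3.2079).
(2, -3)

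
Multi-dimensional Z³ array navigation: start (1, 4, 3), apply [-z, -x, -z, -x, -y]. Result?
(-1, 3, 1)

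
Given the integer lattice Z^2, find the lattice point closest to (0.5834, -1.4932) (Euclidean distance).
(1, -1)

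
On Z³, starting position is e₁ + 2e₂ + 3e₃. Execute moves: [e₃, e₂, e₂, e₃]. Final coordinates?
(1, 4, 5)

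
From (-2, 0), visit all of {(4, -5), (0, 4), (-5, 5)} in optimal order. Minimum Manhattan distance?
27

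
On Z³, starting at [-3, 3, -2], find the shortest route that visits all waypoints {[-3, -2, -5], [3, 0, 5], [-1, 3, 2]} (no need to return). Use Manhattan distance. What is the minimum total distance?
32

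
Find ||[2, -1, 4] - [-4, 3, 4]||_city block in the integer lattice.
10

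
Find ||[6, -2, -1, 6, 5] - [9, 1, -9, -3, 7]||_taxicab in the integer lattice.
25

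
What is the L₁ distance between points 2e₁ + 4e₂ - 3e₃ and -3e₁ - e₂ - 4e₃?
11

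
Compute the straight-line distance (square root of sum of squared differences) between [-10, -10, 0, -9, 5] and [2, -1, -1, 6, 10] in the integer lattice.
21.8174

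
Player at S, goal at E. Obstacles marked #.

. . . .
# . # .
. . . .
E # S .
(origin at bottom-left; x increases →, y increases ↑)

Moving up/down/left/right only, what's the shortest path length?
4
(one shortest path: (2, 0) → (2, 1) → (1, 1) → (0, 1) → (0, 0))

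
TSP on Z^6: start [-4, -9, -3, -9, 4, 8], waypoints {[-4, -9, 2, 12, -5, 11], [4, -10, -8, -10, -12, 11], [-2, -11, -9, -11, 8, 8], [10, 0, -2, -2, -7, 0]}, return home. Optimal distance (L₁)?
186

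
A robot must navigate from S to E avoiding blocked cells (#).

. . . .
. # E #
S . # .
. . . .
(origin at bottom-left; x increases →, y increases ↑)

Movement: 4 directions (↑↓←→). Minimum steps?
5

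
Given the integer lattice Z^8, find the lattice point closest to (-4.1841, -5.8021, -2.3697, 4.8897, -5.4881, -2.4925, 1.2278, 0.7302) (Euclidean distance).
(-4, -6, -2, 5, -5, -2, 1, 1)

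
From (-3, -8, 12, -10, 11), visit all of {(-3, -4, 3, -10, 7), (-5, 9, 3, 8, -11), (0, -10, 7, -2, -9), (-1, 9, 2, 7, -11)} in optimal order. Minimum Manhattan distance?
96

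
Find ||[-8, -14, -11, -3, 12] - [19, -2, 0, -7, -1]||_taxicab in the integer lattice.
67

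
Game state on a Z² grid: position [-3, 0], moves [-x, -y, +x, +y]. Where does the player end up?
(-3, 0)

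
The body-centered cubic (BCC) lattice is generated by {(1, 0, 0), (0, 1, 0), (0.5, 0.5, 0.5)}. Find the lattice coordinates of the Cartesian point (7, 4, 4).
3b₁ + 8b₃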